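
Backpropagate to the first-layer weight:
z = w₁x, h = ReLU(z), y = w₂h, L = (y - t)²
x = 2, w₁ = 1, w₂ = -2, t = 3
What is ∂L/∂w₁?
∂L/∂w₁ = 56

Forward pass:
z = w₁x = 1×2 = 2
h = ReLU(2) = 2
y = w₂h = -2×2 = -4

Backward pass:
∂L/∂y = 2(y - t) = 2(-4 - 3) = -14
∂y/∂h = w₂ = -2
∂h/∂z = 1 (ReLU derivative)
∂z/∂w₁ = x = 2

∂L/∂w₁ = -14 × -2 × 1 × 2 = 56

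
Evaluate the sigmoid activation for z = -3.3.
0.03557

sigmoid(-3.3) = 1/(1 + e^(3.3)) = 1/(1 + 27.11) = 0.03557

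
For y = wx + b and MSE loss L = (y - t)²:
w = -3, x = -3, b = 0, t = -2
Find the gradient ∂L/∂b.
∂L/∂b = 22

y = wx + b = (-3)(-3) + 0 = 9
∂L/∂y = 2(y - t) = 2(9 - -2) = 22
∂y/∂b = 1
∂L/∂b = ∂L/∂y · ∂y/∂b = 22 × 1 = 22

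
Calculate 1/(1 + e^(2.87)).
0.05366

sigmoid(-2.87) = 1/(1 + e^(2.87)) = 1/(1 + 17.64) = 0.05366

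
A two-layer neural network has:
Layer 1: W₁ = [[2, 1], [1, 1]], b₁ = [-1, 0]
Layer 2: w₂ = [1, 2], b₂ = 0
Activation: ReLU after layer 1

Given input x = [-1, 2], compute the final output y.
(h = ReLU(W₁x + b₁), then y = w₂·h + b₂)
y = 2

Layer 1 pre-activation: z₁ = [-1, 1]
After ReLU: h = [0, 1]
Layer 2 output: y = 1×0 + 2×1 + 0 = 2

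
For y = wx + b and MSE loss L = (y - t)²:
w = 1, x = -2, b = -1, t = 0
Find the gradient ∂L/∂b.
∂L/∂b = -6

y = wx + b = (1)(-2) + -1 = -3
∂L/∂y = 2(y - t) = 2(-3 - 0) = -6
∂y/∂b = 1
∂L/∂b = ∂L/∂y · ∂y/∂b = -6 × 1 = -6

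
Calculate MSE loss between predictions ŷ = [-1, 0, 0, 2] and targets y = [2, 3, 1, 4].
MSE = 5.75

MSE = (1/4)((-1-2)² + (0-3)² + (0-1)² + (2-4)²) = (1/4)(9 + 9 + 1 + 4) = 5.75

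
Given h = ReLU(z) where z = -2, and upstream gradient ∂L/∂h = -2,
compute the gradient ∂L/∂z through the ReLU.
∂L/∂z = 0

h = ReLU(-2) = 0
Since z < 0: ∂h/∂z = 0
∂L/∂z = ∂L/∂h · ∂h/∂z = -2 × 0 = 0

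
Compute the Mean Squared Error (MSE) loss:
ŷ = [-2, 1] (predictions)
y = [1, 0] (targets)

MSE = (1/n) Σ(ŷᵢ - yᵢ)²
MSE = 5

MSE = (1/2)((-2-1)² + (1-0)²) = (1/2)(9 + 1) = 5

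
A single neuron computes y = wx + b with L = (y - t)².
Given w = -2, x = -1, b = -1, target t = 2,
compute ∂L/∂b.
∂L/∂b = -2

y = wx + b = (-2)(-1) + -1 = 1
∂L/∂y = 2(y - t) = 2(1 - 2) = -2
∂y/∂b = 1
∂L/∂b = ∂L/∂y · ∂y/∂b = -2 × 1 = -2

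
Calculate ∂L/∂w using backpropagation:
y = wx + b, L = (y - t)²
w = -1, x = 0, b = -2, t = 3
∂L/∂w = 0

y = wx + b = (-1)(0) + -2 = -2
∂L/∂y = 2(y - t) = 2(-2 - 3) = -10
∂y/∂w = x = 0
∂L/∂w = ∂L/∂y · ∂y/∂w = -10 × 0 = 0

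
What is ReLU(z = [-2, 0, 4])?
h = [0, 0, 4]

ReLU applied element-wise: max(0,-2)=0, max(0,0)=0, max(0,4)=4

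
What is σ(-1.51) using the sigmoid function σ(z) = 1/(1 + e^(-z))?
0.1809

sigmoid(-1.51) = 1/(1 + e^(1.51)) = 1/(1 + 4.527) = 0.1809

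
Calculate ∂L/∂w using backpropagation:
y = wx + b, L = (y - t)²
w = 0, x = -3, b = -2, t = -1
∂L/∂w = 6

y = wx + b = (0)(-3) + -2 = -2
∂L/∂y = 2(y - t) = 2(-2 - -1) = -2
∂y/∂w = x = -3
∂L/∂w = ∂L/∂y · ∂y/∂w = -2 × -3 = 6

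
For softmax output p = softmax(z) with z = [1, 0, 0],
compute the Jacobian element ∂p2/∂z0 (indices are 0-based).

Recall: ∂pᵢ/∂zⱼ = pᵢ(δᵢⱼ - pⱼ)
∂p2/∂z0 = -0.1221

p = softmax(z) = [0.5761, 0.2119, 0.2119]
p2 = 0.2119, p0 = 0.5761

∂p2/∂z0 = -p2 × p0 = -0.2119 × 0.5761 = -0.1221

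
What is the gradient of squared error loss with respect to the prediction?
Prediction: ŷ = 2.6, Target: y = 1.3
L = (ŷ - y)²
∂L/∂ŷ = 2.6

∂L/∂ŷ = 2(ŷ - y) = 2(2.6 - 1.3) = 2(1.3) = 2.6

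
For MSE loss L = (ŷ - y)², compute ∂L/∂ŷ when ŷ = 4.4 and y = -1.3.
∂L/∂ŷ = 11.4

∂L/∂ŷ = 2(ŷ - y) = 2(4.4 - -1.3) = 2(5.7) = 11.4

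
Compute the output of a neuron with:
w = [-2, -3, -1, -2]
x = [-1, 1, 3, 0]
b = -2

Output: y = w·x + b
y = -6

y = (-2)(-1) + (-3)(1) + (-1)(3) + (-2)(0) + -2 = -6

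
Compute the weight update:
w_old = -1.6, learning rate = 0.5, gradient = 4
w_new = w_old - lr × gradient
w_new = -3.6

w_new = w - η·∂L/∂w = -1.6 - 0.5×(4) = -1.6 - (2) = -3.6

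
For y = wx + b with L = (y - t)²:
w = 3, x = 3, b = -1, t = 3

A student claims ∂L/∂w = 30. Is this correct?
Correct

y = (3)(3) + -1 = 8
∂L/∂y = 2(y - t) = 2(8 - 3) = 10
∂y/∂w = x = 3
∂L/∂w = 10 × 3 = 30

Claimed value: 30
Correct: The correct gradient is 30.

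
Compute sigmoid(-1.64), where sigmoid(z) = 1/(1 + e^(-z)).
0.1625

sigmoid(-1.64) = 1/(1 + e^(1.64)) = 1/(1 + 5.155) = 0.1625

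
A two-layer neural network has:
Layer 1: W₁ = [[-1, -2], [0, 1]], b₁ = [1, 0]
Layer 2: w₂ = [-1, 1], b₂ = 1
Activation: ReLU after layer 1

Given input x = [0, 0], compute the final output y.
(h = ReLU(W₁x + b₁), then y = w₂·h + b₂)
y = 0

Layer 1 pre-activation: z₁ = [1, 0]
After ReLU: h = [1, 0]
Layer 2 output: y = -1×1 + 1×0 + 1 = 0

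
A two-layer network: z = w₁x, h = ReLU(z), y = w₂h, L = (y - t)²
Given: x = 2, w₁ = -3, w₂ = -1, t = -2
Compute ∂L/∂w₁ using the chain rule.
∂L/∂w₁ = 0

Forward pass:
z = w₁x = -3×2 = -6
h = ReLU(-6) = 0
y = w₂h = -1×0 = 0

Backward pass:
∂L/∂y = 2(y - t) = 2(0 - -2) = 4
∂y/∂h = w₂ = -1
∂h/∂z = 0 (ReLU derivative)
∂z/∂w₁ = x = 2

∂L/∂w₁ = 4 × -1 × 0 × 2 = 0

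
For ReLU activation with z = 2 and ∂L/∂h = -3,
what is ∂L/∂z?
∂L/∂z = -3

h = ReLU(2) = 2
Since z > 0: ∂h/∂z = 1
∂L/∂z = ∂L/∂h · ∂h/∂z = -3 × 1 = -3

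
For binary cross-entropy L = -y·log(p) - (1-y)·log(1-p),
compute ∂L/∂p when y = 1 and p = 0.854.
∂L/∂p = -1.171

∂L/∂p = -y/p + (1-y)/(1-p) = -1/0.854 + 0 = -1.171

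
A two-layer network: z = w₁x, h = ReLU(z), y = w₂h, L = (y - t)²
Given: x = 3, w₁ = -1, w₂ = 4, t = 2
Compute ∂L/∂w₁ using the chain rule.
∂L/∂w₁ = 0

Forward pass:
z = w₁x = -1×3 = -3
h = ReLU(-3) = 0
y = w₂h = 4×0 = 0

Backward pass:
∂L/∂y = 2(y - t) = 2(0 - 2) = -4
∂y/∂h = w₂ = 4
∂h/∂z = 0 (ReLU derivative)
∂z/∂w₁ = x = 3

∂L/∂w₁ = -4 × 4 × 0 × 3 = 0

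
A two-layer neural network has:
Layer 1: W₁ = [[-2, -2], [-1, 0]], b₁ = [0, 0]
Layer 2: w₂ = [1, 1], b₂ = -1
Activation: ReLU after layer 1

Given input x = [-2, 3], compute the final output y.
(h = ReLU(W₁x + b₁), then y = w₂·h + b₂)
y = 1

Layer 1 pre-activation: z₁ = [-2, 2]
After ReLU: h = [0, 2]
Layer 2 output: y = 1×0 + 1×2 + -1 = 1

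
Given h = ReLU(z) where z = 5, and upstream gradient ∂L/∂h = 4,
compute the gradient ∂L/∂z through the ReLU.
∂L/∂z = 4

h = ReLU(5) = 5
Since z > 0: ∂h/∂z = 1
∂L/∂z = ∂L/∂h · ∂h/∂z = 4 × 1 = 4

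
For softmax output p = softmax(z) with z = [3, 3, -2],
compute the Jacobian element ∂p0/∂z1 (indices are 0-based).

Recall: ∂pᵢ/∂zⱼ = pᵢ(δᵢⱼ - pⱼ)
∂p0/∂z1 = -0.2483

p = softmax(z) = [0.4983, 0.4983, 0.003358]
p0 = 0.4983, p1 = 0.4983

∂p0/∂z1 = -p0 × p1 = -0.4983 × 0.4983 = -0.2483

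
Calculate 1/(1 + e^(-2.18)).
0.8984

sigmoid(2.18) = 1/(1 + e^(-2.18)) = 1/(1 + 0.113) = 0.8984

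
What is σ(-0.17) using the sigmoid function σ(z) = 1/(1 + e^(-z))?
0.4576

sigmoid(-0.17) = 1/(1 + e^(0.17)) = 1/(1 + 1.185) = 0.4576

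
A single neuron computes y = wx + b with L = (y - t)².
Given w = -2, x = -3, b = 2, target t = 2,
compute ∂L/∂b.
∂L/∂b = 12

y = wx + b = (-2)(-3) + 2 = 8
∂L/∂y = 2(y - t) = 2(8 - 2) = 12
∂y/∂b = 1
∂L/∂b = ∂L/∂y · ∂y/∂b = 12 × 1 = 12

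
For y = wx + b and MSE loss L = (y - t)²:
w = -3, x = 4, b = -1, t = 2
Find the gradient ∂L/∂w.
∂L/∂w = -120

y = wx + b = (-3)(4) + -1 = -13
∂L/∂y = 2(y - t) = 2(-13 - 2) = -30
∂y/∂w = x = 4
∂L/∂w = ∂L/∂y · ∂y/∂w = -30 × 4 = -120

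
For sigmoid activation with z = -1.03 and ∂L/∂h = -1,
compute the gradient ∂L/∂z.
∂L/∂z = -0.1939

σ(-1.03) = 0.2631
σ'(-1.03) = σ(-1.03)(1 - σ(-1.03)) = 0.2631 × 0.7369 = 0.1939
∂L/∂z = ∂L/∂h · σ'(z) = -1 × 0.1939 = -0.1939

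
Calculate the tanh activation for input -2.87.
-0.9936

tanh(-2.87) = (e^(-2.87) - e^(2.87))/(e^(-2.87) + e^(2.87)) = -0.9936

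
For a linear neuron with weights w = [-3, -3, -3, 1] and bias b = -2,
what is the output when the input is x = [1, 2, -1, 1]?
y = -7

y = (-3)(1) + (-3)(2) + (-3)(-1) + (1)(1) + -2 = -7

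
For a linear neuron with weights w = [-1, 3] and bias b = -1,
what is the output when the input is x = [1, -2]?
y = -8

y = (-1)(1) + (3)(-2) + -1 = -8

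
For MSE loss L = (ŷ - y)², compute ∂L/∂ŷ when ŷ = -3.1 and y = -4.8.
∂L/∂ŷ = 3.4

∂L/∂ŷ = 2(ŷ - y) = 2(-3.1 - -4.8) = 2(1.7) = 3.4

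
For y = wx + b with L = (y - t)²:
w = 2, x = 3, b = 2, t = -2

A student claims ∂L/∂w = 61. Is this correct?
Incorrect

y = (2)(3) + 2 = 8
∂L/∂y = 2(y - t) = 2(8 - -2) = 20
∂y/∂w = x = 3
∂L/∂w = 20 × 3 = 60

Claimed value: 61
Incorrect: The correct gradient is 60.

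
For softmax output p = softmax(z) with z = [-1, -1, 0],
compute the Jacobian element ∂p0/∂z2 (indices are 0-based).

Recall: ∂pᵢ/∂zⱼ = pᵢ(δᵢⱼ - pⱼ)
∂p0/∂z2 = -0.1221

p = softmax(z) = [0.2119, 0.2119, 0.5761]
p0 = 0.2119, p2 = 0.5761

∂p0/∂z2 = -p0 × p2 = -0.2119 × 0.5761 = -0.1221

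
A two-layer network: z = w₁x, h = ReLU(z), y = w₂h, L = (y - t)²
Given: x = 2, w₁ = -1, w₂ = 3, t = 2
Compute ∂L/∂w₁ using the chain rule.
∂L/∂w₁ = 0

Forward pass:
z = w₁x = -1×2 = -2
h = ReLU(-2) = 0
y = w₂h = 3×0 = 0

Backward pass:
∂L/∂y = 2(y - t) = 2(0 - 2) = -4
∂y/∂h = w₂ = 3
∂h/∂z = 0 (ReLU derivative)
∂z/∂w₁ = x = 2

∂L/∂w₁ = -4 × 3 × 0 × 2 = 0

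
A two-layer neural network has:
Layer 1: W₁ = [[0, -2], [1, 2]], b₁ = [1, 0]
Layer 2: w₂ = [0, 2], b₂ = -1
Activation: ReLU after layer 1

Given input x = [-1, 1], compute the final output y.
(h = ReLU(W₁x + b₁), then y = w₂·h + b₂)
y = 1

Layer 1 pre-activation: z₁ = [-1, 1]
After ReLU: h = [0, 1]
Layer 2 output: y = 0×0 + 2×1 + -1 = 1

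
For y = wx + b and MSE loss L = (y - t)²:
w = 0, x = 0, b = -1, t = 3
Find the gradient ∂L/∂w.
∂L/∂w = 0

y = wx + b = (0)(0) + -1 = -1
∂L/∂y = 2(y - t) = 2(-1 - 3) = -8
∂y/∂w = x = 0
∂L/∂w = ∂L/∂y · ∂y/∂w = -8 × 0 = 0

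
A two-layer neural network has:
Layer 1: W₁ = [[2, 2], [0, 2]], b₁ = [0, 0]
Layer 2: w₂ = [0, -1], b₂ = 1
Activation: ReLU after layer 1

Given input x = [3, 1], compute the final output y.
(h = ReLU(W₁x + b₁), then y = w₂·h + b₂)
y = -1

Layer 1 pre-activation: z₁ = [8, 2]
After ReLU: h = [8, 2]
Layer 2 output: y = 0×8 + -1×2 + 1 = -1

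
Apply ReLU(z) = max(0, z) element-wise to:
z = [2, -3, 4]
h = [2, 0, 4]

ReLU applied element-wise: max(0,2)=2, max(0,-3)=0, max(0,4)=4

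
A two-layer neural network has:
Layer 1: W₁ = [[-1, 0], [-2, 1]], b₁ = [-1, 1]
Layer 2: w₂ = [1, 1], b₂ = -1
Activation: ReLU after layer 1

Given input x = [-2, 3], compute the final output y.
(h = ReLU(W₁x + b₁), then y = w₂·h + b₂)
y = 8

Layer 1 pre-activation: z₁ = [1, 8]
After ReLU: h = [1, 8]
Layer 2 output: y = 1×1 + 1×8 + -1 = 8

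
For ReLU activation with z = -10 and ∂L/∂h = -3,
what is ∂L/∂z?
∂L/∂z = 0

h = ReLU(-10) = 0
Since z < 0: ∂h/∂z = 0
∂L/∂z = ∂L/∂h · ∂h/∂z = -3 × 0 = 0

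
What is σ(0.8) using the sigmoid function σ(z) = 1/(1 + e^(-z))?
0.69

sigmoid(0.8) = 1/(1 + e^(-0.8)) = 1/(1 + 0.4493) = 0.69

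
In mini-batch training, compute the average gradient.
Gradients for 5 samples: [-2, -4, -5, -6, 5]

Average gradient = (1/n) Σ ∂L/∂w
Average gradient = -2.4

Average = (1/5)(-2 + -4 + -5 + -6 + 5) = -12/5 = -2.4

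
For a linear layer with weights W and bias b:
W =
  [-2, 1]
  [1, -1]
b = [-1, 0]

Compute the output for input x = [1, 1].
y = [-2, 0]

Wx = [-2×1 + 1×1, 1×1 + -1×1]
   = [-1, 0]
y = Wx + b = [-1 + -1, 0 + 0] = [-2, 0]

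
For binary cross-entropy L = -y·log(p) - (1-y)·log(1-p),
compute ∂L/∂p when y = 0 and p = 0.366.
∂L/∂p = 1.577

∂L/∂p = -y/p + (1-y)/(1-p) = 0 + 1/0.634 = 1.577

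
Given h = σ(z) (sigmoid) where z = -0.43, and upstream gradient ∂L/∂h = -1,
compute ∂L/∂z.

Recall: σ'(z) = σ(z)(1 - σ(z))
∂L/∂z = -0.2388

σ(-0.43) = 0.3941
σ'(-0.43) = σ(-0.43)(1 - σ(-0.43)) = 0.3941 × 0.6059 = 0.2388
∂L/∂z = ∂L/∂h · σ'(z) = -1 × 0.2388 = -0.2388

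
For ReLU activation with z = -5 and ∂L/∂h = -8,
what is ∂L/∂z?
∂L/∂z = 0

h = ReLU(-5) = 0
Since z < 0: ∂h/∂z = 0
∂L/∂z = ∂L/∂h · ∂h/∂z = -8 × 0 = 0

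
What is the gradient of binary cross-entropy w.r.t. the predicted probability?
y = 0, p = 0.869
∂L/∂p = 7.634

∂L/∂p = -y/p + (1-y)/(1-p) = 0 + 1/0.131 = 7.634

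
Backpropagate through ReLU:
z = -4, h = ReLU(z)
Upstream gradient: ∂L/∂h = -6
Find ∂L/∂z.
∂L/∂z = 0

h = ReLU(-4) = 0
Since z < 0: ∂h/∂z = 0
∂L/∂z = ∂L/∂h · ∂h/∂z = -6 × 0 = 0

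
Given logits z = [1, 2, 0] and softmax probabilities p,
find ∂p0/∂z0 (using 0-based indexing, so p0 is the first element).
∂p0/∂z0 = 0.1848

p = softmax(z) = [0.2447, 0.6652, 0.09003]
p0 = 0.2447

∂p0/∂z0 = p0(1 - p0) = 0.2447 × (1 - 0.2447) = 0.1848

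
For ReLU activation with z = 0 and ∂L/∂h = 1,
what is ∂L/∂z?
∂L/∂z = 0

h = ReLU(0) = 0
At z = 0: ∂h/∂z = 0 (by convention)
∂L/∂z = ∂L/∂h · ∂h/∂z = 1 × 0 = 0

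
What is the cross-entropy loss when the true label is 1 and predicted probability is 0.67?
L = 0.4005

L = -1·log(0.67) - 0·log(0.33) = -log(0.67) = 0.4005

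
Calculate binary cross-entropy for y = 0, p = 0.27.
L = 0.3147

L = -0·log(0.27) - 1·log(0.73) = -log(0.73) = 0.3147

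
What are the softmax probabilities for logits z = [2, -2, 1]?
p = [0.7214, 0.0132, 0.2654]

exp(z) = [7.389, 0.1353, 2.718]
Sum = 10.24
p = [0.7214, 0.0132, 0.2654]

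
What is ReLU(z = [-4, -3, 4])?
h = [0, 0, 4]

ReLU applied element-wise: max(0,-4)=0, max(0,-3)=0, max(0,4)=4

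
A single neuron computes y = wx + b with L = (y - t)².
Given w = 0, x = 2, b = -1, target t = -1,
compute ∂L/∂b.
∂L/∂b = 0

y = wx + b = (0)(2) + -1 = -1
∂L/∂y = 2(y - t) = 2(-1 - -1) = 0
∂y/∂b = 1
∂L/∂b = ∂L/∂y · ∂y/∂b = 0 × 1 = 0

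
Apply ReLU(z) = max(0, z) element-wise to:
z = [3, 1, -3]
h = [3, 1, 0]

ReLU applied element-wise: max(0,3)=3, max(0,1)=1, max(0,-3)=0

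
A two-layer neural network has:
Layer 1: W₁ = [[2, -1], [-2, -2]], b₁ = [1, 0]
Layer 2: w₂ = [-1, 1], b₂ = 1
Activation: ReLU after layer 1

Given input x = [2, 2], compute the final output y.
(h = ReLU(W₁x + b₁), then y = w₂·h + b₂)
y = -2

Layer 1 pre-activation: z₁ = [3, -8]
After ReLU: h = [3, 0]
Layer 2 output: y = -1×3 + 1×0 + 1 = -2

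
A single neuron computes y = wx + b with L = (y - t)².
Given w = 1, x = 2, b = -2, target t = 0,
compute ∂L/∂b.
∂L/∂b = 0

y = wx + b = (1)(2) + -2 = 0
∂L/∂y = 2(y - t) = 2(0 - 0) = 0
∂y/∂b = 1
∂L/∂b = ∂L/∂y · ∂y/∂b = 0 × 1 = 0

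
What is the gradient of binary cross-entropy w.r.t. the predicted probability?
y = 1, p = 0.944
∂L/∂p = -1.059

∂L/∂p = -y/p + (1-y)/(1-p) = -1/0.944 + 0 = -1.059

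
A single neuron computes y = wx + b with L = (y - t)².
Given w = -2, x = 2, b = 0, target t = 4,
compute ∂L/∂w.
∂L/∂w = -32

y = wx + b = (-2)(2) + 0 = -4
∂L/∂y = 2(y - t) = 2(-4 - 4) = -16
∂y/∂w = x = 2
∂L/∂w = ∂L/∂y · ∂y/∂w = -16 × 2 = -32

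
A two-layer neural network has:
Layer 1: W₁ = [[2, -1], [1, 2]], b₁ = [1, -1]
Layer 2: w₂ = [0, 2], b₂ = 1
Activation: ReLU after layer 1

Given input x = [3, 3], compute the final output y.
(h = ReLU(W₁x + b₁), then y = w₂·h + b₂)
y = 17

Layer 1 pre-activation: z₁ = [4, 8]
After ReLU: h = [4, 8]
Layer 2 output: y = 0×4 + 2×8 + 1 = 17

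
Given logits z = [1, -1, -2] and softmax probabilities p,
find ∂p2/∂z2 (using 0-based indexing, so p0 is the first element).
∂p2/∂z2 = 0.04025

p = softmax(z) = [0.8438, 0.1142, 0.04201]
p2 = 0.04201

∂p2/∂z2 = p2(1 - p2) = 0.04201 × (1 - 0.04201) = 0.04025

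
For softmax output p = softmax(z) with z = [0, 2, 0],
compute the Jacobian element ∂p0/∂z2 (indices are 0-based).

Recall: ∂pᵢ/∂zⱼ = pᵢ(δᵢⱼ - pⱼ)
∂p0/∂z2 = -0.01134

p = softmax(z) = [0.1065, 0.787, 0.1065]
p0 = 0.1065, p2 = 0.1065

∂p0/∂z2 = -p0 × p2 = -0.1065 × 0.1065 = -0.01134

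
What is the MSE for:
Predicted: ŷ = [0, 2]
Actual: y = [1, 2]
MSE = 0.5

MSE = (1/2)((0-1)² + (2-2)²) = (1/2)(1 + 0) = 0.5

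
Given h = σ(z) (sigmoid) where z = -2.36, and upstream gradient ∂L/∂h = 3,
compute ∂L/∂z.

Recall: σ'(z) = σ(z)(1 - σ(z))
∂L/∂z = 0.2365

σ(-2.36) = 0.08627
σ'(-2.36) = σ(-2.36)(1 - σ(-2.36)) = 0.08627 × 0.9137 = 0.07883
∂L/∂z = ∂L/∂h · σ'(z) = 3 × 0.07883 = 0.2365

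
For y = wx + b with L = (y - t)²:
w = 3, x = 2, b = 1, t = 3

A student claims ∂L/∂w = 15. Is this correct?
Incorrect

y = (3)(2) + 1 = 7
∂L/∂y = 2(y - t) = 2(7 - 3) = 8
∂y/∂w = x = 2
∂L/∂w = 8 × 2 = 16

Claimed value: 15
Incorrect: The correct gradient is 16.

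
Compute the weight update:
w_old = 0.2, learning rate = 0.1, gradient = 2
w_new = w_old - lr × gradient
w_new = 0

w_new = w - η·∂L/∂w = 0.2 - 0.1×(2) = 0.2 - (0.2) = 0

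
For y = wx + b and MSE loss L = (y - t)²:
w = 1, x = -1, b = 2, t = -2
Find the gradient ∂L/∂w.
∂L/∂w = -6

y = wx + b = (1)(-1) + 2 = 1
∂L/∂y = 2(y - t) = 2(1 - -2) = 6
∂y/∂w = x = -1
∂L/∂w = ∂L/∂y · ∂y/∂w = 6 × -1 = -6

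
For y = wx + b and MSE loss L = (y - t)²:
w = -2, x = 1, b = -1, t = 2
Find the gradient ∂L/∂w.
∂L/∂w = -10

y = wx + b = (-2)(1) + -1 = -3
∂L/∂y = 2(y - t) = 2(-3 - 2) = -10
∂y/∂w = x = 1
∂L/∂w = ∂L/∂y · ∂y/∂w = -10 × 1 = -10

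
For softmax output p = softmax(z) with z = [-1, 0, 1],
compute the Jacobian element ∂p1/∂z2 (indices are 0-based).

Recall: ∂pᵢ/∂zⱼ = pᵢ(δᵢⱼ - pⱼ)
∂p1/∂z2 = -0.1628

p = softmax(z) = [0.09003, 0.2447, 0.6652]
p1 = 0.2447, p2 = 0.6652

∂p1/∂z2 = -p1 × p2 = -0.2447 × 0.6652 = -0.1628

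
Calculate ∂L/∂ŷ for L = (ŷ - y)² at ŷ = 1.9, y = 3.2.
∂L/∂ŷ = -2.6

∂L/∂ŷ = 2(ŷ - y) = 2(1.9 - 3.2) = 2(-1.3) = -2.6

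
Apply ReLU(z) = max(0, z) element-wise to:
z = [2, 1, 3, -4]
h = [2, 1, 3, 0]

ReLU applied element-wise: max(0,2)=2, max(0,1)=1, max(0,3)=3, max(0,-4)=0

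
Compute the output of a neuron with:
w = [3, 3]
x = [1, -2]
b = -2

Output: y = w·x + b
y = -5

y = (3)(1) + (3)(-2) + -2 = -5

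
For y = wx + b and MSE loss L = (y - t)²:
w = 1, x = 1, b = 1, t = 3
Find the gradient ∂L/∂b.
∂L/∂b = -2

y = wx + b = (1)(1) + 1 = 2
∂L/∂y = 2(y - t) = 2(2 - 3) = -2
∂y/∂b = 1
∂L/∂b = ∂L/∂y · ∂y/∂b = -2 × 1 = -2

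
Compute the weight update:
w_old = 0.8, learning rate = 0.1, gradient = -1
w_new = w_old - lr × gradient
w_new = 0.9

w_new = w - η·∂L/∂w = 0.8 - 0.1×(-1) = 0.8 - (-0.1) = 0.9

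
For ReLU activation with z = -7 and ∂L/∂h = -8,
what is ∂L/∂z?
∂L/∂z = 0

h = ReLU(-7) = 0
Since z < 0: ∂h/∂z = 0
∂L/∂z = ∂L/∂h · ∂h/∂z = -8 × 0 = 0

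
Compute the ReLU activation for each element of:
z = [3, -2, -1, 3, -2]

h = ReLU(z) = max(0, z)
h = [3, 0, 0, 3, 0]

ReLU applied element-wise: max(0,3)=3, max(0,-2)=0, max(0,-1)=0, max(0,3)=3, max(0,-2)=0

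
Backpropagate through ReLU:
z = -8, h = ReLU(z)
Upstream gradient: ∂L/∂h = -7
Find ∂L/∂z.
∂L/∂z = 0

h = ReLU(-8) = 0
Since z < 0: ∂h/∂z = 0
∂L/∂z = ∂L/∂h · ∂h/∂z = -7 × 0 = 0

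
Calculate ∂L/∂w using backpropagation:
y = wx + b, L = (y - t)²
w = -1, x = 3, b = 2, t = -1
∂L/∂w = 0

y = wx + b = (-1)(3) + 2 = -1
∂L/∂y = 2(y - t) = 2(-1 - -1) = 0
∂y/∂w = x = 3
∂L/∂w = ∂L/∂y · ∂y/∂w = 0 × 3 = 0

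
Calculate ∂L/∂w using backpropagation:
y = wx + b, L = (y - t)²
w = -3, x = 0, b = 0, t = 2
∂L/∂w = 0

y = wx + b = (-3)(0) + 0 = 0
∂L/∂y = 2(y - t) = 2(0 - 2) = -4
∂y/∂w = x = 0
∂L/∂w = ∂L/∂y · ∂y/∂w = -4 × 0 = 0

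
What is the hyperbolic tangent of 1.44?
0.8937

tanh(1.44) = (e^(1.44) - e^(-1.44))/(e^(1.44) + e^(-1.44)) = 0.8937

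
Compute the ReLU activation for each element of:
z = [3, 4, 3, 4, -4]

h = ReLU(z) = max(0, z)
h = [3, 4, 3, 4, 0]

ReLU applied element-wise: max(0,3)=3, max(0,4)=4, max(0,3)=3, max(0,4)=4, max(0,-4)=0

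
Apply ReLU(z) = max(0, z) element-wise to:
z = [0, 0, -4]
h = [0, 0, 0]

ReLU applied element-wise: max(0,0)=0, max(0,0)=0, max(0,-4)=0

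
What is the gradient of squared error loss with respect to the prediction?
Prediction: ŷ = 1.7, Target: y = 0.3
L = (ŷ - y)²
∂L/∂ŷ = 2.8

∂L/∂ŷ = 2(ŷ - y) = 2(1.7 - 0.3) = 2(1.4) = 2.8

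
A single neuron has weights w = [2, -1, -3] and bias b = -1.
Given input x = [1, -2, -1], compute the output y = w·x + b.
y = 6

y = (2)(1) + (-1)(-2) + (-3)(-1) + -1 = 6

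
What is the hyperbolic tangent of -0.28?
-0.2729

tanh(-0.28) = (e^(-0.28) - e^(0.28))/(e^(-0.28) + e^(0.28)) = -0.2729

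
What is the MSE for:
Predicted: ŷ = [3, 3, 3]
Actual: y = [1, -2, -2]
MSE = 18

MSE = (1/3)((3-1)² + (3--2)² + (3--2)²) = (1/3)(4 + 25 + 25) = 18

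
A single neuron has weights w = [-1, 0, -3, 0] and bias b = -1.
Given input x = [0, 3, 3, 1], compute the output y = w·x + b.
y = -10

y = (-1)(0) + (0)(3) + (-3)(3) + (0)(1) + -1 = -10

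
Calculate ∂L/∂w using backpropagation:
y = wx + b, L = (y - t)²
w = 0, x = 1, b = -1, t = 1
∂L/∂w = -4

y = wx + b = (0)(1) + -1 = -1
∂L/∂y = 2(y - t) = 2(-1 - 1) = -4
∂y/∂w = x = 1
∂L/∂w = ∂L/∂y · ∂y/∂w = -4 × 1 = -4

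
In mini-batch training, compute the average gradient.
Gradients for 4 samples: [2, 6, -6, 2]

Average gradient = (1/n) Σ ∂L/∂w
Average gradient = 1

Average = (1/4)(2 + 6 + -6 + 2) = 4/4 = 1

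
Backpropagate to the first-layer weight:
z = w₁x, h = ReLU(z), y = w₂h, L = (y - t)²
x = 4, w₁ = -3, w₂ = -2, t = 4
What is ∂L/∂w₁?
∂L/∂w₁ = 0

Forward pass:
z = w₁x = -3×4 = -12
h = ReLU(-12) = 0
y = w₂h = -2×0 = 0

Backward pass:
∂L/∂y = 2(y - t) = 2(0 - 4) = -8
∂y/∂h = w₂ = -2
∂h/∂z = 0 (ReLU derivative)
∂z/∂w₁ = x = 4

∂L/∂w₁ = -8 × -2 × 0 × 4 = 0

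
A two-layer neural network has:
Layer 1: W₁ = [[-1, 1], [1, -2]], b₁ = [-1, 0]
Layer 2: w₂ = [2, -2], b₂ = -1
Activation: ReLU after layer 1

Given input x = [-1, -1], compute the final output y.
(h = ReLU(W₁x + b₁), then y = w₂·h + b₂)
y = -3

Layer 1 pre-activation: z₁ = [-1, 1]
After ReLU: h = [0, 1]
Layer 2 output: y = 2×0 + -2×1 + -1 = -3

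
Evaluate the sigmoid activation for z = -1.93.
0.1268

sigmoid(-1.93) = 1/(1 + e^(1.93)) = 1/(1 + 6.89) = 0.1268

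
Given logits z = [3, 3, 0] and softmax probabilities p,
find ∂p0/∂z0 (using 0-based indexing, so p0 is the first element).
∂p0/∂z0 = 0.2499

p = softmax(z) = [0.4879, 0.4879, 0.02429]
p0 = 0.4879

∂p0/∂z0 = p0(1 - p0) = 0.4879 × (1 - 0.4879) = 0.2499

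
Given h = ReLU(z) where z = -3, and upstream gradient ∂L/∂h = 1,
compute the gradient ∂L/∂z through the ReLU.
∂L/∂z = 0

h = ReLU(-3) = 0
Since z < 0: ∂h/∂z = 0
∂L/∂z = ∂L/∂h · ∂h/∂z = 1 × 0 = 0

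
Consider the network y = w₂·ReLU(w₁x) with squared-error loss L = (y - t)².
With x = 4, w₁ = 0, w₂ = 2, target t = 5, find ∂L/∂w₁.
∂L/∂w₁ = 0

Forward pass:
z = w₁x = 0×4 = 0
h = ReLU(0) = 0
y = w₂h = 2×0 = 0

Backward pass:
∂L/∂y = 2(y - t) = 2(0 - 5) = -10
∂y/∂h = w₂ = 2
∂h/∂z = 0 (ReLU derivative)
∂z/∂w₁ = x = 4

∂L/∂w₁ = -10 × 2 × 0 × 4 = 0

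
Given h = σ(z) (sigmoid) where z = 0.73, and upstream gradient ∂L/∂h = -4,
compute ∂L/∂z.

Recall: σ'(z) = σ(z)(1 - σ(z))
∂L/∂z = -0.8778

σ(0.73) = 0.6748
σ'(0.73) = σ(0.73)(1 - σ(0.73)) = 0.6748 × 0.3252 = 0.2194
∂L/∂z = ∂L/∂h · σ'(z) = -4 × 0.2194 = -0.8778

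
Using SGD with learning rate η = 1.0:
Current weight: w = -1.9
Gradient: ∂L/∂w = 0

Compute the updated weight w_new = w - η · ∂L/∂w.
w_new = -1.9

w_new = w - η·∂L/∂w = -1.9 - 1.0×(0) = -1.9 - (0) = -1.9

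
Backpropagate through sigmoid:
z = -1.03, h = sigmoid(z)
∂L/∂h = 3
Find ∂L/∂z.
∂L/∂z = 0.5816

σ(-1.03) = 0.2631
σ'(-1.03) = σ(-1.03)(1 - σ(-1.03)) = 0.2631 × 0.7369 = 0.1939
∂L/∂z = ∂L/∂h · σ'(z) = 3 × 0.1939 = 0.5816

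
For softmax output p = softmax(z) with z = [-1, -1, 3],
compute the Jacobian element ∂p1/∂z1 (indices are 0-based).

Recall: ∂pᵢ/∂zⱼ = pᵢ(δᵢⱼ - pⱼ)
∂p1/∂z1 = 0.01736

p = softmax(z) = [0.01767, 0.01767, 0.9647]
p1 = 0.01767

∂p1/∂z1 = p1(1 - p1) = 0.01767 × (1 - 0.01767) = 0.01736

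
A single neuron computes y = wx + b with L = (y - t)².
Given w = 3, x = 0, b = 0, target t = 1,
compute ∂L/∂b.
∂L/∂b = -2

y = wx + b = (3)(0) + 0 = 0
∂L/∂y = 2(y - t) = 2(0 - 1) = -2
∂y/∂b = 1
∂L/∂b = ∂L/∂y · ∂y/∂b = -2 × 1 = -2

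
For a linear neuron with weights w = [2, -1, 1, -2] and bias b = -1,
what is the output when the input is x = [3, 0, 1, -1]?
y = 8

y = (2)(3) + (-1)(0) + (1)(1) + (-2)(-1) + -1 = 8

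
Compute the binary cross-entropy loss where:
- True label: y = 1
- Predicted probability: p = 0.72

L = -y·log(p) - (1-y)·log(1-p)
L = 0.3285

L = -1·log(0.72) - 0·log(0.28) = -log(0.72) = 0.3285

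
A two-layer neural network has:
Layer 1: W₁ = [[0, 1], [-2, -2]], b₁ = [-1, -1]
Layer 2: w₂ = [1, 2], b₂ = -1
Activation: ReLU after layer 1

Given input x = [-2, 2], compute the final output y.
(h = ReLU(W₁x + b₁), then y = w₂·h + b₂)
y = 0

Layer 1 pre-activation: z₁ = [1, -1]
After ReLU: h = [1, 0]
Layer 2 output: y = 1×1 + 2×0 + -1 = 0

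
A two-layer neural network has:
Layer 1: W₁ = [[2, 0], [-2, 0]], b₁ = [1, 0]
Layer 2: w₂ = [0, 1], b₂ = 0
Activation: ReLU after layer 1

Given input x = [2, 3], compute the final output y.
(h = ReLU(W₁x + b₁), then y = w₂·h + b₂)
y = 0

Layer 1 pre-activation: z₁ = [5, -4]
After ReLU: h = [5, 0]
Layer 2 output: y = 0×5 + 1×0 + 0 = 0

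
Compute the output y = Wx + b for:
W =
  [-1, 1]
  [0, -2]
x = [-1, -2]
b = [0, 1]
y = [-1, 5]

Wx = [-1×-1 + 1×-2, 0×-1 + -2×-2]
   = [-1, 4]
y = Wx + b = [-1 + 0, 4 + 1] = [-1, 5]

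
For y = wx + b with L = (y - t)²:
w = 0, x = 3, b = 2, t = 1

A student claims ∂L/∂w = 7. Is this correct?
Incorrect

y = (0)(3) + 2 = 2
∂L/∂y = 2(y - t) = 2(2 - 1) = 2
∂y/∂w = x = 3
∂L/∂w = 2 × 3 = 6

Claimed value: 7
Incorrect: The correct gradient is 6.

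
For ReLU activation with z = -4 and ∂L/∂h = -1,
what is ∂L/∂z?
∂L/∂z = 0

h = ReLU(-4) = 0
Since z < 0: ∂h/∂z = 0
∂L/∂z = ∂L/∂h · ∂h/∂z = -1 × 0 = 0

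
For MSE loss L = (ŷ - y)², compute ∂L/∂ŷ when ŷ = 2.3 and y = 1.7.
∂L/∂ŷ = 1.2

∂L/∂ŷ = 2(ŷ - y) = 2(2.3 - 1.7) = 2(0.6) = 1.2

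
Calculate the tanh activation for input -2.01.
-0.9647

tanh(-2.01) = (e^(-2.01) - e^(2.01))/(e^(-2.01) + e^(2.01)) = -0.9647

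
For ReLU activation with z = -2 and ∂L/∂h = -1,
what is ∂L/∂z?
∂L/∂z = 0

h = ReLU(-2) = 0
Since z < 0: ∂h/∂z = 0
∂L/∂z = ∂L/∂h · ∂h/∂z = -1 × 0 = 0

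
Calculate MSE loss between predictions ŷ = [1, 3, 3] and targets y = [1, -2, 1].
MSE = 9.667

MSE = (1/3)((1-1)² + (3--2)² + (3-1)²) = (1/3)(0 + 25 + 4) = 9.667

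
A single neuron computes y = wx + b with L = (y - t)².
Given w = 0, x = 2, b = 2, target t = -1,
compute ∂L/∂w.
∂L/∂w = 12

y = wx + b = (0)(2) + 2 = 2
∂L/∂y = 2(y - t) = 2(2 - -1) = 6
∂y/∂w = x = 2
∂L/∂w = ∂L/∂y · ∂y/∂w = 6 × 2 = 12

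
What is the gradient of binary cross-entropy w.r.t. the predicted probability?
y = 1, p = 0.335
∂L/∂p = -2.985

∂L/∂p = -y/p + (1-y)/(1-p) = -1/0.335 + 0 = -2.985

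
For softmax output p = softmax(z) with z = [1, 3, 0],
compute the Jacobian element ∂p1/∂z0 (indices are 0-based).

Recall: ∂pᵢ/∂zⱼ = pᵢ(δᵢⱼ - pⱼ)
∂p1/∂z0 = -0.09636

p = softmax(z) = [0.1142, 0.8438, 0.04201]
p1 = 0.8438, p0 = 0.1142

∂p1/∂z0 = -p1 × p0 = -0.8438 × 0.1142 = -0.09636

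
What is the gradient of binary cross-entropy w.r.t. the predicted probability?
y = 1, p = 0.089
∂L/∂p = -11.24

∂L/∂p = -y/p + (1-y)/(1-p) = -1/0.089 + 0 = -11.24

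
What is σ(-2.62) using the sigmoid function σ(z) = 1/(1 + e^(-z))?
0.06786

sigmoid(-2.62) = 1/(1 + e^(2.62)) = 1/(1 + 13.74) = 0.06786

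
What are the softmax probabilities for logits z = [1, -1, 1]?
p = [0.4683, 0.0634, 0.4683]

exp(z) = [2.718, 0.3679, 2.718]
Sum = 5.804
p = [0.4683, 0.0634, 0.4683]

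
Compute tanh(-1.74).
-0.9402

tanh(-1.74) = (e^(-1.74) - e^(1.74))/(e^(-1.74) + e^(1.74)) = -0.9402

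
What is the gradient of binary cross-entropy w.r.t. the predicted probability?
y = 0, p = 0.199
∂L/∂p = 1.248

∂L/∂p = -y/p + (1-y)/(1-p) = 0 + 1/0.801 = 1.248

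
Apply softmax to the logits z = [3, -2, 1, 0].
p = [0.839, 0.0057, 0.1135, 0.0418]

exp(z) = [20.09, 0.1353, 2.718, 1]
Sum = 23.94
p = [0.839, 0.0057, 0.1135, 0.0418]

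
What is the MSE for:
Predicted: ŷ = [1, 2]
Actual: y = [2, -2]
MSE = 8.5

MSE = (1/2)((1-2)² + (2--2)²) = (1/2)(1 + 16) = 8.5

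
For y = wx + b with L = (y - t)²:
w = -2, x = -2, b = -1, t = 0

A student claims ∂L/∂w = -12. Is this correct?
Correct

y = (-2)(-2) + -1 = 3
∂L/∂y = 2(y - t) = 2(3 - 0) = 6
∂y/∂w = x = -2
∂L/∂w = 6 × -2 = -12

Claimed value: -12
Correct: The correct gradient is -12.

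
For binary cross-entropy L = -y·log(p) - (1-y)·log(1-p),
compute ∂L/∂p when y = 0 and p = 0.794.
∂L/∂p = 4.854

∂L/∂p = -y/p + (1-y)/(1-p) = 0 + 1/0.206 = 4.854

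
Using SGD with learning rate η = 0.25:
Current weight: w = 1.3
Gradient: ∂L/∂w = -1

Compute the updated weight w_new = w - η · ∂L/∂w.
w_new = 1.55

w_new = w - η·∂L/∂w = 1.3 - 0.25×(-1) = 1.3 - (-0.25) = 1.55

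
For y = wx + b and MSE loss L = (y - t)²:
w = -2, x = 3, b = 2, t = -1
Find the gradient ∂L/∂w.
∂L/∂w = -18

y = wx + b = (-2)(3) + 2 = -4
∂L/∂y = 2(y - t) = 2(-4 - -1) = -6
∂y/∂w = x = 3
∂L/∂w = ∂L/∂y · ∂y/∂w = -6 × 3 = -18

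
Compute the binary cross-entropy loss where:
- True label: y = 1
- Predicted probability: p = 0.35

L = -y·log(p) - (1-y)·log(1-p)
L = 1.05

L = -1·log(0.35) - 0·log(0.65) = -log(0.35) = 1.05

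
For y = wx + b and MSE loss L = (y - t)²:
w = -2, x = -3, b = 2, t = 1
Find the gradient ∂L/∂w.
∂L/∂w = -42

y = wx + b = (-2)(-3) + 2 = 8
∂L/∂y = 2(y - t) = 2(8 - 1) = 14
∂y/∂w = x = -3
∂L/∂w = ∂L/∂y · ∂y/∂w = 14 × -3 = -42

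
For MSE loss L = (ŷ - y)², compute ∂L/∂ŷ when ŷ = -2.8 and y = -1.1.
∂L/∂ŷ = -3.4

∂L/∂ŷ = 2(ŷ - y) = 2(-2.8 - -1.1) = 2(-1.7) = -3.4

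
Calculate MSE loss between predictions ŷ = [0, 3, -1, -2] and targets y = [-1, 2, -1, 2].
MSE = 4.5

MSE = (1/4)((0--1)² + (3-2)² + (-1--1)² + (-2-2)²) = (1/4)(1 + 1 + 0 + 16) = 4.5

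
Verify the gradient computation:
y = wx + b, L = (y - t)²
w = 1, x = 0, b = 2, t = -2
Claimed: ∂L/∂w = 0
Correct

y = (1)(0) + 2 = 2
∂L/∂y = 2(y - t) = 2(2 - -2) = 8
∂y/∂w = x = 0
∂L/∂w = 8 × 0 = 0

Claimed value: 0
Correct: The correct gradient is 0.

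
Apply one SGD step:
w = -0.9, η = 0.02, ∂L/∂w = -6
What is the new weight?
w_new = -0.78

w_new = w - η·∂L/∂w = -0.9 - 0.02×(-6) = -0.9 - (-0.12) = -0.78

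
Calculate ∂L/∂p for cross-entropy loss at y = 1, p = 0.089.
∂L/∂p = -11.24

∂L/∂p = -y/p + (1-y)/(1-p) = -1/0.089 + 0 = -11.24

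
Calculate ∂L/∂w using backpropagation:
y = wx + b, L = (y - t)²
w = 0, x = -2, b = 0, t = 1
∂L/∂w = 4

y = wx + b = (0)(-2) + 0 = 0
∂L/∂y = 2(y - t) = 2(0 - 1) = -2
∂y/∂w = x = -2
∂L/∂w = ∂L/∂y · ∂y/∂w = -2 × -2 = 4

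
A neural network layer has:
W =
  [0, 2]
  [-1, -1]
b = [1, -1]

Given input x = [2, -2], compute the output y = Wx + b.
y = [-3, -1]

Wx = [0×2 + 2×-2, -1×2 + -1×-2]
   = [-4, 0]
y = Wx + b = [-4 + 1, 0 + -1] = [-3, -1]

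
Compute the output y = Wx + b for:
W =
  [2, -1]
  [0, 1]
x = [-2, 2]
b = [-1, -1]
y = [-7, 1]

Wx = [2×-2 + -1×2, 0×-2 + 1×2]
   = [-6, 2]
y = Wx + b = [-6 + -1, 2 + -1] = [-7, 1]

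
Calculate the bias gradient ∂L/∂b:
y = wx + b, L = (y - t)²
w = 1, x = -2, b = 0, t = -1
∂L/∂b = -2

y = wx + b = (1)(-2) + 0 = -2
∂L/∂y = 2(y - t) = 2(-2 - -1) = -2
∂y/∂b = 1
∂L/∂b = ∂L/∂y · ∂y/∂b = -2 × 1 = -2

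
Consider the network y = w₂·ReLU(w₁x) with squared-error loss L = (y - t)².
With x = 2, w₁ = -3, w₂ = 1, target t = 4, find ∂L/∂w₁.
∂L/∂w₁ = 0

Forward pass:
z = w₁x = -3×2 = -6
h = ReLU(-6) = 0
y = w₂h = 1×0 = 0

Backward pass:
∂L/∂y = 2(y - t) = 2(0 - 4) = -8
∂y/∂h = w₂ = 1
∂h/∂z = 0 (ReLU derivative)
∂z/∂w₁ = x = 2

∂L/∂w₁ = -8 × 1 × 0 × 2 = 0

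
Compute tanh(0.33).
0.3185

tanh(0.33) = (e^(0.33) - e^(-0.33))/(e^(0.33) + e^(-0.33)) = 0.3185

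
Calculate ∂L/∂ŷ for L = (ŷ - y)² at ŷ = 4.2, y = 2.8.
∂L/∂ŷ = 2.8

∂L/∂ŷ = 2(ŷ - y) = 2(4.2 - 2.8) = 2(1.4) = 2.8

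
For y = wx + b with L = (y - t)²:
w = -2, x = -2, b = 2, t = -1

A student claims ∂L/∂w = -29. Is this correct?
Incorrect

y = (-2)(-2) + 2 = 6
∂L/∂y = 2(y - t) = 2(6 - -1) = 14
∂y/∂w = x = -2
∂L/∂w = 14 × -2 = -28

Claimed value: -29
Incorrect: The correct gradient is -28.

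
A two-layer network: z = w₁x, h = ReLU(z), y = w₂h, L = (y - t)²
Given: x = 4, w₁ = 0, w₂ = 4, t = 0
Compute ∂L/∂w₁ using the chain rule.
∂L/∂w₁ = 0

Forward pass:
z = w₁x = 0×4 = 0
h = ReLU(0) = 0
y = w₂h = 4×0 = 0

Backward pass:
∂L/∂y = 2(y - t) = 2(0 - 0) = 0
∂y/∂h = w₂ = 4
∂h/∂z = 0 (ReLU derivative)
∂z/∂w₁ = x = 4

∂L/∂w₁ = 0 × 4 × 0 × 4 = 0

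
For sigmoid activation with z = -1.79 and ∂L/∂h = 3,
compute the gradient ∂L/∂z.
∂L/∂z = 0.3678

σ(-1.79) = 0.1431
σ'(-1.79) = σ(-1.79)(1 - σ(-1.79)) = 0.1431 × 0.8569 = 0.1226
∂L/∂z = ∂L/∂h · σ'(z) = 3 × 0.1226 = 0.3678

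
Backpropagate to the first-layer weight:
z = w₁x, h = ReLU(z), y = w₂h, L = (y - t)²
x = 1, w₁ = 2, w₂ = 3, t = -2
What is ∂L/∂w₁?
∂L/∂w₁ = 48

Forward pass:
z = w₁x = 2×1 = 2
h = ReLU(2) = 2
y = w₂h = 3×2 = 6

Backward pass:
∂L/∂y = 2(y - t) = 2(6 - -2) = 16
∂y/∂h = w₂ = 3
∂h/∂z = 1 (ReLU derivative)
∂z/∂w₁ = x = 1

∂L/∂w₁ = 16 × 3 × 1 × 1 = 48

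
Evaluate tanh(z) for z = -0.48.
-0.4462

tanh(-0.48) = (e^(-0.48) - e^(0.48))/(e^(-0.48) + e^(0.48)) = -0.4462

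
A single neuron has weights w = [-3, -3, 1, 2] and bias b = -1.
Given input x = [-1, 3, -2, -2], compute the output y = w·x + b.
y = -13

y = (-3)(-1) + (-3)(3) + (1)(-2) + (2)(-2) + -1 = -13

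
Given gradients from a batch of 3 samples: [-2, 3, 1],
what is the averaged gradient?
Average gradient = 0.6667

Average = (1/3)(-2 + 3 + 1) = 2/3 = 0.6667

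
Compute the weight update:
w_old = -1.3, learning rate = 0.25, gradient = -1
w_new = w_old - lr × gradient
w_new = -1.05

w_new = w - η·∂L/∂w = -1.3 - 0.25×(-1) = -1.3 - (-0.25) = -1.05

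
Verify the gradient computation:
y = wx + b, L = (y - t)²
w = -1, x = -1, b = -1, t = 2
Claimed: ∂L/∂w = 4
Correct

y = (-1)(-1) + -1 = 0
∂L/∂y = 2(y - t) = 2(0 - 2) = -4
∂y/∂w = x = -1
∂L/∂w = -4 × -1 = 4

Claimed value: 4
Correct: The correct gradient is 4.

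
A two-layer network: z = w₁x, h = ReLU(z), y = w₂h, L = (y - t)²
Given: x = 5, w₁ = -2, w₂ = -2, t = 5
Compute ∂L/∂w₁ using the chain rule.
∂L/∂w₁ = 0

Forward pass:
z = w₁x = -2×5 = -10
h = ReLU(-10) = 0
y = w₂h = -2×0 = 0

Backward pass:
∂L/∂y = 2(y - t) = 2(0 - 5) = -10
∂y/∂h = w₂ = -2
∂h/∂z = 0 (ReLU derivative)
∂z/∂w₁ = x = 5

∂L/∂w₁ = -10 × -2 × 0 × 5 = 0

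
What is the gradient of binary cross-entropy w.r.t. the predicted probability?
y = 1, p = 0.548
∂L/∂p = -1.825

∂L/∂p = -y/p + (1-y)/(1-p) = -1/0.548 + 0 = -1.825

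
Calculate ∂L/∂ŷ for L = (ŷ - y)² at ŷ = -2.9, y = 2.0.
∂L/∂ŷ = -9.8

∂L/∂ŷ = 2(ŷ - y) = 2(-2.9 - 2.0) = 2(-4.9) = -9.8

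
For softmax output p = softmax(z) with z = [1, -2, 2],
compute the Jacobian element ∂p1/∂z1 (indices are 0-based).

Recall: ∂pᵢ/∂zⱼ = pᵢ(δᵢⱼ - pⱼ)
∂p1/∂z1 = 0.01304

p = softmax(z) = [0.2654, 0.01321, 0.7214]
p1 = 0.01321

∂p1/∂z1 = p1(1 - p1) = 0.01321 × (1 - 0.01321) = 0.01304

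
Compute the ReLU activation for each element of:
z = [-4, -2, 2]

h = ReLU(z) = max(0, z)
h = [0, 0, 2]

ReLU applied element-wise: max(0,-4)=0, max(0,-2)=0, max(0,2)=2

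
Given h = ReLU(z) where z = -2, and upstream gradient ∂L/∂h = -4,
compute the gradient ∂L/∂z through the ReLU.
∂L/∂z = 0

h = ReLU(-2) = 0
Since z < 0: ∂h/∂z = 0
∂L/∂z = ∂L/∂h · ∂h/∂z = -4 × 0 = 0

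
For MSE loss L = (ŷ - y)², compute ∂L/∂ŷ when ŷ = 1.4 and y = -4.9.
∂L/∂ŷ = 12.6

∂L/∂ŷ = 2(ŷ - y) = 2(1.4 - -4.9) = 2(6.3) = 12.6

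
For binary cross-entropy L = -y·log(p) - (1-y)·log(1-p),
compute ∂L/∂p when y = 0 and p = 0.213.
∂L/∂p = 1.271

∂L/∂p = -y/p + (1-y)/(1-p) = 0 + 1/0.787 = 1.271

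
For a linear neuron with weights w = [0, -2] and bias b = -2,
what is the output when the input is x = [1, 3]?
y = -8

y = (0)(1) + (-2)(3) + -2 = -8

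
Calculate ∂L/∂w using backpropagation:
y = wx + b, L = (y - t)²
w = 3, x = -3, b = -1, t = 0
∂L/∂w = 60

y = wx + b = (3)(-3) + -1 = -10
∂L/∂y = 2(y - t) = 2(-10 - 0) = -20
∂y/∂w = x = -3
∂L/∂w = ∂L/∂y · ∂y/∂w = -20 × -3 = 60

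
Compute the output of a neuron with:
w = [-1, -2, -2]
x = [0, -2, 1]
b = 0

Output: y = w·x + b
y = 2

y = (-1)(0) + (-2)(-2) + (-2)(1) + 0 = 2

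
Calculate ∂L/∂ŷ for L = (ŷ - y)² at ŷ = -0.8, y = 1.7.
∂L/∂ŷ = -5.0

∂L/∂ŷ = 2(ŷ - y) = 2(-0.8 - 1.7) = 2(-2.5) = -5.0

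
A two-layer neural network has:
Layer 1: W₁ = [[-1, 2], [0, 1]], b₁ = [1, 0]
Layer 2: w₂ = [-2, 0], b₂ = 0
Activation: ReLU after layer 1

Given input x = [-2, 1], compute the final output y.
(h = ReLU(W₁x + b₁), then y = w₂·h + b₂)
y = -10

Layer 1 pre-activation: z₁ = [5, 1]
After ReLU: h = [5, 1]
Layer 2 output: y = -2×5 + 0×1 + 0 = -10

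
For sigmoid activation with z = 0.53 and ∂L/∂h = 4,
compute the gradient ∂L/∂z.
∂L/∂z = 0.9329

σ(0.53) = 0.6295
σ'(0.53) = σ(0.53)(1 - σ(0.53)) = 0.6295 × 0.3705 = 0.2332
∂L/∂z = ∂L/∂h · σ'(z) = 4 × 0.2332 = 0.9329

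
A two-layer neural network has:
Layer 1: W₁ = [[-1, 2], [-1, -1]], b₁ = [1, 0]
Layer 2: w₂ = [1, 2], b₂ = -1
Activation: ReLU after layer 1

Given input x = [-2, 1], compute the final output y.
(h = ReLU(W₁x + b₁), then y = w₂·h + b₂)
y = 6

Layer 1 pre-activation: z₁ = [5, 1]
After ReLU: h = [5, 1]
Layer 2 output: y = 1×5 + 2×1 + -1 = 6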